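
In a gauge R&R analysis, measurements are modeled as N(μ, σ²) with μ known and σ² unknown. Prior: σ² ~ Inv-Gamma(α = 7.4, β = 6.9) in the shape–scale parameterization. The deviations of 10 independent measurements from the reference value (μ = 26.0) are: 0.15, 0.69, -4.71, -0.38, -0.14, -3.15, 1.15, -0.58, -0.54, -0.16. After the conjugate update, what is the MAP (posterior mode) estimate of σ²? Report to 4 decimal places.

With known mean μ and an Inverse-Gamma(α, β) prior on σ², the Normal likelihood is conjugate: posterior is Inv-Gamma(α + n/2, β + Σ(xᵢ−μ)²/2).
Σ(xᵢ−μ)² = (0.15)² + (0.69)² + (-4.71)² + (-0.38)² + (-0.14)² + (-3.15)² + (1.15)² + (-0.58)² + (-0.54)² + (-0.16)² = 34.7453.
Posterior: Inv-Gamma(7.4 + 10/2, 6.9 + 34.7453/2) = Inv-Gamma(12.40, 24.27265).
Mode = β/(α+1) = 24.27265/13.40 = 1.8114.

1.8114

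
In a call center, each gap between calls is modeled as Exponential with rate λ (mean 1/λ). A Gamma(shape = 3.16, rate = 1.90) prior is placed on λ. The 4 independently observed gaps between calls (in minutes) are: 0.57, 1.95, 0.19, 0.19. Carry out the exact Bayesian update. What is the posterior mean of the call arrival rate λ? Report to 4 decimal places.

1.4917

With a Gamma(shape α, rate β) prior on the exponential rate λ, the posterior after n observations with total T = Σxᵢ is Gamma(α+n, β+T).
Sum of observations T = 2.90 minutes; n = 4.
Posterior: Gamma(3.16+4, 1.90+2.90) = Gamma(7.16, 4.80).
Posterior mean of λ = α/β = 7.16/4.80 = 1.4917.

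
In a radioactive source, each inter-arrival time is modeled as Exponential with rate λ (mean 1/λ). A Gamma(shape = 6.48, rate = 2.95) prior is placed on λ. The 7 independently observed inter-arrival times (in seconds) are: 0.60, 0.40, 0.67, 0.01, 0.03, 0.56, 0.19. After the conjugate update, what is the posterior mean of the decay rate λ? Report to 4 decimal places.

With a Gamma(shape α, rate β) prior on the exponential rate λ, the posterior after n observations with total T = Σxᵢ is Gamma(α+n, β+T).
Sum of observations T = 2.46 seconds; n = 7.
Posterior: Gamma(6.48+7, 2.95+2.46) = Gamma(13.48, 5.41).
Posterior mean of λ = α/β = 13.48/5.41 = 2.4917.

2.4917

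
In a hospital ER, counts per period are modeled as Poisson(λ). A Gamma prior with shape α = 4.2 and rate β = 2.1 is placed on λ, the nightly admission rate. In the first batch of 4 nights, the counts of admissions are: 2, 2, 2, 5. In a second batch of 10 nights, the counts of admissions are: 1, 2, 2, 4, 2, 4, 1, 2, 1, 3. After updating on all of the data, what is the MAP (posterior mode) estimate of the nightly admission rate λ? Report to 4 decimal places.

With a Gamma(shape α, rate β) prior, the Poisson likelihood is conjugate: the posterior is Gamma(α + ΣXᵢ, β + n).
Batch 1: sum of counts S = 11 over n = 4 nights.
After batch 1: Gamma(α+S, β+n) = Gamma(4.2+11, 2.1+4) = Gamma(15.2, 6.1).
Batch 2: sum of counts S = 22 over n = 10 nights.
After batch 2: Gamma(α+S, β+n) = Gamma(15.2+22, 6.1+10) = Gamma(37.2, 16.1).
Mode of Gamma(α,β) for α≥1 is (α−1)/β = 36.2/16.1 = 2.2484.

2.2484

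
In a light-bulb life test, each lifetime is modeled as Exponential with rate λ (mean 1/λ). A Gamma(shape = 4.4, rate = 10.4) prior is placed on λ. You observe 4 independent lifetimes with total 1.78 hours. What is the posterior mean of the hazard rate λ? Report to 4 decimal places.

0.6897

With a Gamma(shape α, rate β) prior on the exponential rate λ, the posterior after n observations with total T = Σxᵢ is Gamma(α+n, β+T).
Posterior: Gamma(4.4+4, 10.4+1.78) = Gamma(8.4, 12.18).
Posterior mean of λ = α/β = 8.4/12.18 = 0.6897.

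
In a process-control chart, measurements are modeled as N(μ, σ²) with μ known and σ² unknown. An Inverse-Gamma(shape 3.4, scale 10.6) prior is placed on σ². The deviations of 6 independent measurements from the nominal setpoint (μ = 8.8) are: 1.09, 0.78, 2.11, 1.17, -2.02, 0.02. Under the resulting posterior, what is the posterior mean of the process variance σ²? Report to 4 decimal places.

3.0461

With known mean μ and an Inverse-Gamma(α, β) prior on σ², the Normal likelihood is conjugate: posterior is Inv-Gamma(α + n/2, β + Σ(xᵢ−μ)²/2).
Σ(xᵢ−μ)² = (1.09)² + (0.78)² + (2.11)² + (1.17)² + (-2.02)² + (0.02)² = 11.6983.
Posterior: Inv-Gamma(3.4 + 6/2, 10.6 + 11.6983/2) = Inv-Gamma(6.40, 16.44915).
E[σ²|data] = β/(α−1) = 16.44915/5.40 = 3.0461.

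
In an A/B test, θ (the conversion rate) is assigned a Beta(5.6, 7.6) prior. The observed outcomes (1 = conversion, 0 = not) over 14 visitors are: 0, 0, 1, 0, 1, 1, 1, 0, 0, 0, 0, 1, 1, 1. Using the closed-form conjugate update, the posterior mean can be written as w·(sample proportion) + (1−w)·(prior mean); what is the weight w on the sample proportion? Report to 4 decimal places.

The Beta prior is conjugate to a Binomial/Bernoulli likelihood; the update adds successes to α and failures to β.
Posterior mean = (α₀+k)/(α₀+β₀+n) = [n/(α₀+β₀+n)]·(k/n) + [(α₀+β₀)/(α₀+β₀+n)]·α₀/(α₀+β₀), so only n and the prior enter the weight.
The weight on the data is w = n/(α₀+β₀+n) = 14/(5.6+7.6+14) = 14/27.2 = 0.5147.

0.5147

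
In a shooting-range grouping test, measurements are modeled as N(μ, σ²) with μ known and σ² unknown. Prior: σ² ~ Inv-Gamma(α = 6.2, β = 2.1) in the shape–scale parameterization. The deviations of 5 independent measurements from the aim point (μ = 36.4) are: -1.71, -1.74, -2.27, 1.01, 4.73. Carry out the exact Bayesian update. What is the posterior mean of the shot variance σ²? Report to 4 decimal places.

2.5128

With known mean μ and an Inverse-Gamma(α, β) prior on σ², the Normal likelihood is conjugate: posterior is Inv-Gamma(α + n/2, β + Σ(xᵢ−μ)²/2).
Σ(xᵢ−μ)² = (-1.71)² + (-1.74)² + (-2.27)² + (1.01)² + (4.73)² = 34.4976.
Posterior: Inv-Gamma(6.2 + 5/2, 2.1 + 34.4976/2) = Inv-Gamma(8.70, 19.34880).
E[σ²|data] = β/(α−1) = 19.34880/7.70 = 2.5128.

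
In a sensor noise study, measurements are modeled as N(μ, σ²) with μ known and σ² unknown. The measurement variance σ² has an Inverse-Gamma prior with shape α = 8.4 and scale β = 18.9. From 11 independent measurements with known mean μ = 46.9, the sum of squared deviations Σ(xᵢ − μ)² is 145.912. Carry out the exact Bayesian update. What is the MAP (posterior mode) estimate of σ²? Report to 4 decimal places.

6.1648

With known mean μ and an Inverse-Gamma(α, β) prior on σ², the Normal likelihood is conjugate: posterior is Inv-Gamma(α + n/2, β + Σ(xᵢ−μ)²/2).
Posterior: Inv-Gamma(8.4 + 11/2, 18.9 + 145.912/2) = Inv-Gamma(13.90, 91.8560).
Mode = β/(α+1) = 91.8560/14.90 = 6.1648.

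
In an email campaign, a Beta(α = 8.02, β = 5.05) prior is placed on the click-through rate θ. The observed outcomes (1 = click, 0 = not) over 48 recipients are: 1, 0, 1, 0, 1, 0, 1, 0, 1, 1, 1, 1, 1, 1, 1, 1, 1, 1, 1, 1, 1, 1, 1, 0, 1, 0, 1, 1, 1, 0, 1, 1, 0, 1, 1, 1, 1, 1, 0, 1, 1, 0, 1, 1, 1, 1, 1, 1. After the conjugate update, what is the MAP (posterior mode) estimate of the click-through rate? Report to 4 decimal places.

The Beta prior is conjugate to a Binomial/Bernoulli likelihood; the update adds successes to α and failures to β.
Posterior: Beta(α+k, β+n−k) = Beta(8.02+38, 5.05+10) = Beta(46.02, 15.05).
Mode of Beta(a,b) for a,b>1 is (a−1)/(a+b−2) = 45.02/59.07 = 0.7621.

0.7621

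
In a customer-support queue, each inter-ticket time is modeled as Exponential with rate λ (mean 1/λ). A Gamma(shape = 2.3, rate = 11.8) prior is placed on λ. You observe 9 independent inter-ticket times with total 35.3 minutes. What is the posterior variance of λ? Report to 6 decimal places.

0.005094

With a Gamma(shape α, rate β) prior on the exponential rate λ, the posterior after n observations with total T = Σxᵢ is Gamma(α+n, β+T).
Posterior: Gamma(2.3+9, 11.8+35.3) = Gamma(11.3, 47.1).
Var = α/β² = 0.005094.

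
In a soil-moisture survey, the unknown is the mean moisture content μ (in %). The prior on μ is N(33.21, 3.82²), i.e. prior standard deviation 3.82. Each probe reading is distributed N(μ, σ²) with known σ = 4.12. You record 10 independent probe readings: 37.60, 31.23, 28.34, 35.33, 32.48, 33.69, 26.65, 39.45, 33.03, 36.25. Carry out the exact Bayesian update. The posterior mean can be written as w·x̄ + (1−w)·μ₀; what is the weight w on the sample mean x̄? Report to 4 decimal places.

For Normal data with known variance σ², a Normal(μ₀, σ₀²) prior on μ is conjugate. Posterior precision = 1/σ₀² + n/σ²; posterior mean is the precision-weighted average of μ₀ and x̄.
σ₀² = 3.82² = 14.5924, σ² = 4.12² = 16.9744. Prior precision 1/σ₀² = 1/14.5924; data precision n/σ² = 10/16.9744.
w = (n/σ²)/(1/σ₀² + n/σ²) = n·σ₀²/(σ² + n·σ₀²) = 10·14.5924/(16.9744 + 10·14.5924) = 145.924/162.8984 = 0.8958.

0.8958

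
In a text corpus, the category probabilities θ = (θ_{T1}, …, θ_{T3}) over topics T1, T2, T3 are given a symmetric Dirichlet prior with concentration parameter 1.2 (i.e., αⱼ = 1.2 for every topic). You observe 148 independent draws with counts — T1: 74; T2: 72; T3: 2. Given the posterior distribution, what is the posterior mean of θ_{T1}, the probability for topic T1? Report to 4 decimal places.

The Dirichlet prior is conjugate to the Multinomial likelihood: each posterior αⱼ = prior αⱼ + observed count nⱼ.
Posterior concentration: (75.2, 73.2, 3.2), total = 151.6.
E[θ_{T1}|data] = α_{T1}/Σα = 75.2/151.6 = 0.4960.

0.4960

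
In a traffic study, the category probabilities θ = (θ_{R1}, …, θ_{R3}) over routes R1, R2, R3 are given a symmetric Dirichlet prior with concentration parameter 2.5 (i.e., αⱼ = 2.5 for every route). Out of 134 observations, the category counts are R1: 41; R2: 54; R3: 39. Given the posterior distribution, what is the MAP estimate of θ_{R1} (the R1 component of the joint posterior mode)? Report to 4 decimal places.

0.3069

The Dirichlet prior is conjugate to the Multinomial likelihood: each posterior αⱼ = prior αⱼ + observed count nⱼ.
Posterior concentration: (43.5, 56.5, 41.5), total = 141.5.
Joint mode component: (α_{R1}−1)/(Σα−K) = 42.5/138.5 = 0.3069.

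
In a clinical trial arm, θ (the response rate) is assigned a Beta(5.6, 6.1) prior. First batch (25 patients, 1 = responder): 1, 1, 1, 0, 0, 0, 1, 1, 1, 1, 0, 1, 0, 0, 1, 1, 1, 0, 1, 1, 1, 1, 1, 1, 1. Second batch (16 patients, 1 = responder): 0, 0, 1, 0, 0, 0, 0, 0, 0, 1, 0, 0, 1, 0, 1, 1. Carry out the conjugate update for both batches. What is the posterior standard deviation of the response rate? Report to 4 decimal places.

0.0680

The Beta prior is conjugate to a Binomial/Bernoulli likelihood; the update adds successes to α and failures to β.
After batch 1: Beta(5.6+18, 6.1+7) = Beta(23.6, 13.1).
After batch 2: Beta(23.6+5, 13.1+11) = Beta(28.6, 24.1).
Var = αβ/((α+β)²(α+β+1)) = 28.6·24.1/(52.7²·53.7) = 0.00462155; SD = √0.00462155 = 0.0680.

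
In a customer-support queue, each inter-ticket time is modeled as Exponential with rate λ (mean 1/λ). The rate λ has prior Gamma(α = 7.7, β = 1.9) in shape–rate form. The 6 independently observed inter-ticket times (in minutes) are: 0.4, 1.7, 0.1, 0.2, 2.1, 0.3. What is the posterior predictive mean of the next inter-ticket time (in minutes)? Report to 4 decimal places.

With a Gamma(shape α, rate β) prior on the exponential rate λ, the posterior after n observations with total T = Σxᵢ is Gamma(α+n, β+T).
Sum of observations T = 4.8 minutes; n = 6.
Posterior: Gamma(7.7+6, 1.9+4.8) = Gamma(13.7, 6.7).
The predictive distribution for the next observation is Lomax; its mean is β/(α−1) = 6.7/12.7 = 0.5276.

0.5276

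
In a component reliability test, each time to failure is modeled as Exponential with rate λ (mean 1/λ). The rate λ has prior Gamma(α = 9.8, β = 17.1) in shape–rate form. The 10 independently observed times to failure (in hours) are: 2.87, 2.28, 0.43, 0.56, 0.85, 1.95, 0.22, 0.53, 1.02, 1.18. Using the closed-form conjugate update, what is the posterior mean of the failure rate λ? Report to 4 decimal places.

0.6830

With a Gamma(shape α, rate β) prior on the exponential rate λ, the posterior after n observations with total T = Σxᵢ is Gamma(α+n, β+T).
Sum of observations T = 11.89 hours; n = 10.
Posterior: Gamma(9.8+10, 17.1+11.89) = Gamma(19.8, 28.99).
Posterior mean of λ = α/β = 19.8/28.99 = 0.6830.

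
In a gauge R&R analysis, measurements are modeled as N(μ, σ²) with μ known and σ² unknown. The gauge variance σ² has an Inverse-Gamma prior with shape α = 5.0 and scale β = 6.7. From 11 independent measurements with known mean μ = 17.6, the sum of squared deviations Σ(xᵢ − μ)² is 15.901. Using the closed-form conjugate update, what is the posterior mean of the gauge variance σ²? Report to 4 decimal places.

With known mean μ and an Inverse-Gamma(α, β) prior on σ², the Normal likelihood is conjugate: posterior is Inv-Gamma(α + n/2, β + Σ(xᵢ−μ)²/2).
Posterior: Inv-Gamma(5.0 + 11/2, 6.7 + 15.901/2) = Inv-Gamma(10.50, 14.6505).
E[σ²|data] = β/(α−1) = 14.6505/9.50 = 1.5422.

1.5422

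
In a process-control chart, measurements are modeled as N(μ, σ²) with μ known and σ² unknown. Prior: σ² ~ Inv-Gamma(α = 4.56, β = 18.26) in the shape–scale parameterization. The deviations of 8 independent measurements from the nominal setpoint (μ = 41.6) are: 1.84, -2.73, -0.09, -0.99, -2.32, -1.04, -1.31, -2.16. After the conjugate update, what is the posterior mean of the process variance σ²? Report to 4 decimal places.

With known mean μ and an Inverse-Gamma(α, β) prior on σ², the Normal likelihood is conjugate: posterior is Inv-Gamma(α + n/2, β + Σ(xᵢ−μ)²/2).
Σ(xᵢ−μ)² = (1.84)² + (-2.73)² + (-0.09)² + (-0.99)² + (-2.32)² + (-1.04)² + (-1.31)² + (-2.16)² = 24.6724.
Posterior: Inv-Gamma(4.56 + 8/2, 18.26 + 24.6724/2) = Inv-Gamma(8.56, 30.59620).
E[σ²|data] = β/(α−1) = 30.59620/7.56 = 4.0471.

4.0471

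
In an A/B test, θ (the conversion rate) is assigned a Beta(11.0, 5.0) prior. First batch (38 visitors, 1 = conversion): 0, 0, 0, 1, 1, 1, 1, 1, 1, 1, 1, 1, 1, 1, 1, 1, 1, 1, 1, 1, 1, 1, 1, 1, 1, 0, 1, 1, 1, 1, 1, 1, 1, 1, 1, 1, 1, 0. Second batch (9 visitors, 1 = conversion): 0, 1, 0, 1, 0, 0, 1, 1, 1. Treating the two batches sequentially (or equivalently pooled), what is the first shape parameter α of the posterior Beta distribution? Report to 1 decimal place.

49.0

The Beta prior is conjugate to a Binomial/Bernoulli likelihood; the update adds successes to α and failures to β.
After batch 1: Beta(11.0+33, 5.0+5) = Beta(44.0, 10.0).
After batch 2: Beta(44.0+5, 10.0+4) = Beta(49.0, 14.0).
Posterior α = 49.0.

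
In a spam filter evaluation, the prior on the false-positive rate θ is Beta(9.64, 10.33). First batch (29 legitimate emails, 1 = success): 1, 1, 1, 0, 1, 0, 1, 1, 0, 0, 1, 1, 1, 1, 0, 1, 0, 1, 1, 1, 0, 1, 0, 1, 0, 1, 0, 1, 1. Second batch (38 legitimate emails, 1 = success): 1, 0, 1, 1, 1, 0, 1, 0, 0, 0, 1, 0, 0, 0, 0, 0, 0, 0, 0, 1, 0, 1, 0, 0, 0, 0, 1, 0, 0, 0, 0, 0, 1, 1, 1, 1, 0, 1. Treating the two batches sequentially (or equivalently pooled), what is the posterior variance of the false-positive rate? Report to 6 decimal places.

The Beta prior is conjugate to a Binomial/Bernoulli likelihood; the update adds successes to α and failures to β.
After batch 1: Beta(9.64+19, 10.33+10) = Beta(28.64, 20.33).
After batch 2: Beta(28.64+14, 20.33+24) = Beta(42.64, 44.33).
Var = αβ/((α+β)²(α+β+1)) = 42.64·44.33/(86.97²·87.97) = 0.002841.

0.002841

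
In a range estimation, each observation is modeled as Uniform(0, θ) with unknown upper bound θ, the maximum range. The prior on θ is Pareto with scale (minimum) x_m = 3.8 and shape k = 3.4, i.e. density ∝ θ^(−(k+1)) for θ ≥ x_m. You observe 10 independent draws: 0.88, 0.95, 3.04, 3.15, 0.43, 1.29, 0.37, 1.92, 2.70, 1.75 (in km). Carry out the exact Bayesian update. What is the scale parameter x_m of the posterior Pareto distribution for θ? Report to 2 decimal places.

A Pareto(scale x_m, shape k) prior on the upper bound θ of Uniform(0, θ) is conjugate: posterior is Pareto(max(x_m, max xᵢ), k + n).
Sample maximum = 3.15; prior scale x_m = 3.8 → posterior scale = max = 3.80.
Posterior shape = 3.4 + 10 = 13.4.
Posterior scale x_m = 3.80.

3.80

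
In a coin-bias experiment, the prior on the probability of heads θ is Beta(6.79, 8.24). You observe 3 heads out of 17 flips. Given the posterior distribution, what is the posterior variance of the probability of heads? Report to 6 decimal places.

0.006425

The Beta prior is conjugate to a Binomial/Bernoulli likelihood; the update adds successes to α and failures to β.
Posterior: Beta(α+k, β+n−k) = Beta(6.79+3, 8.24+14) = Beta(9.79, 22.24).
Var = αβ/((α+β)²(α+β+1)) = 9.79·22.24/(32.03²·33.03) = 0.006425.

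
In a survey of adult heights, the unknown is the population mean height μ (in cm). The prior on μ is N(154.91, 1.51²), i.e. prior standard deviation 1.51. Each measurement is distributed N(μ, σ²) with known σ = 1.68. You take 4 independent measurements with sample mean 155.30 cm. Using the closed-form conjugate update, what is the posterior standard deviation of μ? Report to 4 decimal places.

For Normal data with known variance σ², a Normal(μ₀, σ₀²) prior on μ is conjugate. Posterior precision = 1/σ₀² + n/σ²; posterior mean is the precision-weighted average of μ₀ and x̄.
σ₀² = 1.51² = 2.2801, σ² = 1.68² = 2.8224; σ² + n·σ₀² = 2.8224 + 4·2.2801 = 11.9428.
Posterior precision = 1/σ₀² + n/σ² = 1/2.2801 + 4/2.8224 = (σ² + n·σ₀²)/(σ₀²σ²) = 11.9428/(2.2801·2.8224); posterior variance σₙ² = σ₀²σ²/(σ² + n·σ₀²) = 2.2801·2.8224/11.9428 = 0.538848.
Posterior SD = √σₙ² = √(2.2801·2.8224/11.9428) = 0.7341.

0.7341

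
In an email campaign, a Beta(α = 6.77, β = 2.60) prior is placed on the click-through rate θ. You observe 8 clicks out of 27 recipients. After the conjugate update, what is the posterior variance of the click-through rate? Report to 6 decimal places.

0.006454

The Beta prior is conjugate to a Binomial/Bernoulli likelihood; the update adds successes to α and failures to β.
Posterior: Beta(α+k, β+n−k) = Beta(6.77+8, 2.60+19) = Beta(14.77, 21.60).
Var = αβ/((α+β)²(α+β+1)) = 14.77·21.60/(36.37²·37.37) = 0.006454.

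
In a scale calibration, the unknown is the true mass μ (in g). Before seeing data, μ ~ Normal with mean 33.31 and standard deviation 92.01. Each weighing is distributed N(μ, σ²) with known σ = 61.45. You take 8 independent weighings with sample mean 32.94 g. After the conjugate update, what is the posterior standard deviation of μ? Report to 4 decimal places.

For Normal data with known variance σ², a Normal(μ₀, σ₀²) prior on μ is conjugate. Posterior precision = 1/σ₀² + n/σ²; posterior mean is the precision-weighted average of μ₀ and x̄.
σ₀² = 92.01² = 8465.8401, σ² = 61.45² = 3776.1025; σ² + n·σ₀² = 3776.1025 + 8·8465.8401 = 71502.8233.
Posterior precision = 1/σ₀² + n/σ² = 1/8465.8401 + 8/3776.1025 = (σ² + n·σ₀²)/(σ₀²σ²) = 71502.8233/(8465.8401·3776.1025); posterior variance σₙ² = σ₀²σ²/(σ² + n·σ₀²) = 8465.8401·3776.1025/71502.8233 = 447.085562.
Posterior SD = √σₙ² = √(8465.8401·3776.1025/71502.8233) = 21.1444.

21.1444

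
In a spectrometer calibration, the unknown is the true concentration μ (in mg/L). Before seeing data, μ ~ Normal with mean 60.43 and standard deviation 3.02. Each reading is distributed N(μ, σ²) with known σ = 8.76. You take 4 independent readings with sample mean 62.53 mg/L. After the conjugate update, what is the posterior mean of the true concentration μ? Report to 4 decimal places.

For Normal data with known variance σ², a Normal(μ₀, σ₀²) prior on μ is conjugate. Posterior precision = 1/σ₀² + n/σ²; posterior mean is the precision-weighted average of μ₀ and x̄.
n·x̄ = 4·62.53 = 250.12.
σ₀² = 3.02² = 9.1204, σ² = 8.76² = 76.7376; σ² + n·σ₀² = 76.7376 + 4·9.1204 = 113.2192.
Posterior mean = (μ₀/σ₀² + n·x̄/σ²)/(1/σ₀² + n/σ²) = (σ²·μ₀ + σ₀²·n·x̄)/(σ² + n·σ₀²) = (76.7376·60.43 + 9.1204·250.12)/113.2192 = 6918.447616/113.2192 = 61.1067.

61.1067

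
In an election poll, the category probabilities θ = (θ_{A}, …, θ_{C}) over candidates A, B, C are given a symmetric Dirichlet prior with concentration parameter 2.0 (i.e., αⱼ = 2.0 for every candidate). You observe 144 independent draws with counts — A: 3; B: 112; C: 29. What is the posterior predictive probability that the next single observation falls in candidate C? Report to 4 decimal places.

The Dirichlet prior is conjugate to the Multinomial likelihood: each posterior αⱼ = prior αⱼ + observed count nⱼ.
Posterior concentration: (5.0, 114.0, 31.0), total = 150.0.
P(next = C | data) = α_{C}/Σα = 0.2067.

0.2067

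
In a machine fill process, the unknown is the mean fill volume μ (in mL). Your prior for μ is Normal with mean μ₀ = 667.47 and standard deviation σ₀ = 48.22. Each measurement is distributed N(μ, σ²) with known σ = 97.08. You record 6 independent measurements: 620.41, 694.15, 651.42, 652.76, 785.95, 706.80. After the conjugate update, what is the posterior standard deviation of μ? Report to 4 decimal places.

30.6180

For Normal data with known variance σ², a Normal(μ₀, σ₀²) prior on μ is conjugate. Posterior precision = 1/σ₀² + n/σ²; posterior mean is the precision-weighted average of μ₀ and x̄.
σ₀² = 48.22² = 2325.1684, σ² = 97.08² = 9424.5264; σ² + n·σ₀² = 9424.5264 + 6·2325.1684 = 23375.5368.
Posterior precision = 1/σ₀² + n/σ² = 1/2325.1684 + 6/9424.5264 = (σ² + n·σ₀²)/(σ₀²σ²) = 23375.5368/(2325.1684·9424.5264); posterior variance σₙ² = σ₀²σ²/(σ² + n·σ₀²) = 2325.1684·9424.5264/23375.5368 = 937.459155.
Posterior SD = √σₙ² = √(2325.1684·9424.5264/23375.5368) = 30.6180.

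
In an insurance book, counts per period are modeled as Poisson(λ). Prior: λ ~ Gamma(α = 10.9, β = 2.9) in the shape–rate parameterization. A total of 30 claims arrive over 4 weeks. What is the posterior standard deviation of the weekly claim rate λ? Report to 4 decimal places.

With a Gamma(shape α, rate β) prior, the Poisson likelihood is conjugate: the posterior is Gamma(α + ΣXᵢ, β + n).
Posterior: Gamma(α+S, β+n) = Gamma(10.9+30, 2.9+4) = Gamma(40.9, 6.9).
SD = √α/β = √40.9/6.9 = 0.9269.

0.9269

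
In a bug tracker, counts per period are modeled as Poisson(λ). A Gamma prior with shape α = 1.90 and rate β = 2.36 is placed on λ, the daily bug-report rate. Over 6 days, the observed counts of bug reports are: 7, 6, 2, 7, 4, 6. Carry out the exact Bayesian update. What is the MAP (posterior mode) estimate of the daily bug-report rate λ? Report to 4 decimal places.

With a Gamma(shape α, rate β) prior, the Poisson likelihood is conjugate: the posterior is Gamma(α + ΣXᵢ, β + n).
Sum of counts S = 32 over n = 6 days.
Posterior: Gamma(α+S, β+n) = Gamma(1.90+32, 2.36+6) = Gamma(33.90, 8.36).
Mode of Gamma(α,β) for α≥1 is (α−1)/β = 32.90/8.36 = 3.9354.

3.9354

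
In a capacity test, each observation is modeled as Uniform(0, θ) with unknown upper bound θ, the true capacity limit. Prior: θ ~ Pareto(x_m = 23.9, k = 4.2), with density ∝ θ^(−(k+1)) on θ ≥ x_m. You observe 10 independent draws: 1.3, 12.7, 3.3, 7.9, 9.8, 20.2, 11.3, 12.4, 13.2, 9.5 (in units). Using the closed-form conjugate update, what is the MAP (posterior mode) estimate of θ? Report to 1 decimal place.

A Pareto(scale x_m, shape k) prior on the upper bound θ of Uniform(0, θ) is conjugate: posterior is Pareto(max(x_m, max xᵢ), k + n).
Sample maximum = 20.2; prior scale x_m = 23.9 → posterior scale = max = 23.9.
Posterior shape = 4.2 + 10 = 14.2.
The Pareto density is decreasing on [x_m, ∞), so the mode is x_m = 23.9.

23.9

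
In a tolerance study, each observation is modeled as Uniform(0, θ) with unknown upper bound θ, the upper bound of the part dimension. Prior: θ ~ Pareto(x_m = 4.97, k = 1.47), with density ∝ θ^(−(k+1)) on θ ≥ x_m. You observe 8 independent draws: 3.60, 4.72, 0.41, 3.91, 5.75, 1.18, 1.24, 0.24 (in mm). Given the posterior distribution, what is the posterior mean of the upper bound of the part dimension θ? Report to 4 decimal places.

A Pareto(scale x_m, shape k) prior on the upper bound θ of Uniform(0, θ) is conjugate: posterior is Pareto(max(x_m, max xᵢ), k + n).
Sample maximum = 5.75; prior scale x_m = 4.97 → posterior scale = max = 5.75.
Posterior shape = 1.47 + 8 = 9.47.
E[θ|data] = k·x_m/(k−1) = 9.47·5.75/8.47 = 6.4289.

6.4289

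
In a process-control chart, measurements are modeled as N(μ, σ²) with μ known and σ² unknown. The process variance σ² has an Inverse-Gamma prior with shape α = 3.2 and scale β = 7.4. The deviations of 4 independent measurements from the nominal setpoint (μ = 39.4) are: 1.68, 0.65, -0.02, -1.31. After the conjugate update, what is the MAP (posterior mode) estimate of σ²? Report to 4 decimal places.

With known mean μ and an Inverse-Gamma(α, β) prior on σ², the Normal likelihood is conjugate: posterior is Inv-Gamma(α + n/2, β + Σ(xᵢ−μ)²/2).
Σ(xᵢ−μ)² = (1.68)² + (0.65)² + (-0.02)² + (-1.31)² = 4.9614.
Posterior: Inv-Gamma(3.2 + 4/2, 7.4 + 4.9614/2) = Inv-Gamma(5.20, 9.88070).
Mode = β/(α+1) = 9.88070/6.20 = 1.5937.

1.5937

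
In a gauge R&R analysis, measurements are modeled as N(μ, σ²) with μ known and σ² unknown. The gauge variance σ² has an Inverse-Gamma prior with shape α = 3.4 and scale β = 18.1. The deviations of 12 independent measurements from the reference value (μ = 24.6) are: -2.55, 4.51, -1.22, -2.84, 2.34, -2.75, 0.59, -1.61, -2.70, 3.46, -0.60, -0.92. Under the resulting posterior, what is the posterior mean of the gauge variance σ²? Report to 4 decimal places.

With known mean μ and an Inverse-Gamma(α, β) prior on σ², the Normal likelihood is conjugate: posterior is Inv-Gamma(α + n/2, β + Σ(xᵢ−μ)²/2).
Σ(xᵢ−μ)² = (-2.55)² + (4.51)² + (-1.22)² + (-2.84)² + (2.34)² + (-2.75)² + (0.59)² + (-1.61)² + (-2.70)² + (3.46)² + (-0.60)² + (-0.92)² = 72.8429.
Posterior: Inv-Gamma(3.4 + 12/2, 18.1 + 72.8429/2) = Inv-Gamma(9.40, 54.52145).
E[σ²|data] = β/(α−1) = 54.52145/8.40 = 6.4906.

6.4906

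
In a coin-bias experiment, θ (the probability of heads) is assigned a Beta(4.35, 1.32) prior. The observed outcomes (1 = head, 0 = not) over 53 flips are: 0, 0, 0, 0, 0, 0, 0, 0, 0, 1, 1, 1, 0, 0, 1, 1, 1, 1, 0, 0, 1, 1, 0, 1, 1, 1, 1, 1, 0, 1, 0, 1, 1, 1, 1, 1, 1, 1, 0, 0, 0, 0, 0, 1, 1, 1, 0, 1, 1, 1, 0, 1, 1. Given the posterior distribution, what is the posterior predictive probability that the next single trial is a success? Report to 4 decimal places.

The Beta prior is conjugate to a Binomial/Bernoulli likelihood; the update adds successes to α and failures to β.
Posterior: Beta(α+k, β+n−k) = Beta(4.35+30, 1.32+23) = Beta(34.35, 24.32).
For a single future Bernoulli trial, P(success | data) = α/(α+β) = 0.5855.

0.5855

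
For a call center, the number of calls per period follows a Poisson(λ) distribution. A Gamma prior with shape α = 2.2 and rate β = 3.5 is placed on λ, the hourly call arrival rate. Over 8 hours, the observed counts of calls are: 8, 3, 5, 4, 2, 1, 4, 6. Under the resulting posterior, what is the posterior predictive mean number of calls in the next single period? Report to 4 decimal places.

3.0609

With a Gamma(shape α, rate β) prior, the Poisson likelihood is conjugate: the posterior is Gamma(α + ΣXᵢ, β + n).
Sum of counts S = 33 over n = 8 hours.
Posterior: Gamma(α+S, β+n) = Gamma(2.2+33, 3.5+8) = Gamma(35.2, 11.5).
The predictive distribution for one future period is NegBinom with mean α/β = 3.0609.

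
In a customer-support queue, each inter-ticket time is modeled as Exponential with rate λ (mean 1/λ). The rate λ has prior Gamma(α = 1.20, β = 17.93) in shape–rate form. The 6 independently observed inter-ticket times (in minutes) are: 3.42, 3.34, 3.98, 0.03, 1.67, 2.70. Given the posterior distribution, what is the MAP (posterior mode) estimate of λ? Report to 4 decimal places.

0.1875

With a Gamma(shape α, rate β) prior on the exponential rate λ, the posterior after n observations with total T = Σxᵢ is Gamma(α+n, β+T).
Sum of observations T = 15.14 minutes; n = 6.
Posterior: Gamma(1.20+6, 17.93+15.14) = Gamma(7.20, 33.07).
Mode = (α−1)/β = 0.1875.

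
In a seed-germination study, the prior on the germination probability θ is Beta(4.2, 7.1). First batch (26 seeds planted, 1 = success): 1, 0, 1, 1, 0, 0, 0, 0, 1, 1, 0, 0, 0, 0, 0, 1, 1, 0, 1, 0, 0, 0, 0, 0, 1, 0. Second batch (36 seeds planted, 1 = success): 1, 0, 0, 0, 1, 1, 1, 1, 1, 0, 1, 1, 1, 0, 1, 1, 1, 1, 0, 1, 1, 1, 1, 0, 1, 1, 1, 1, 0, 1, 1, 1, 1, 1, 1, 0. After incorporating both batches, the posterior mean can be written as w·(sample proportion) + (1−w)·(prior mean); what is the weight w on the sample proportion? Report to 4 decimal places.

The Beta prior is conjugate to a Binomial/Bernoulli likelihood; the update adds successes to α and failures to β.
Total number of seeds planted: n = 26 + 36 = 62.
Posterior mean = (α₀+k)/(α₀+β₀+n) = [n/(α₀+β₀+n)]·(k/n) + [(α₀+β₀)/(α₀+β₀+n)]·α₀/(α₀+β₀), so only n and the prior enter the weight.
The weight on the data is w = n/(α₀+β₀+n) = 62/(4.2+7.1+62) = 62/73.3 = 0.8458.

0.8458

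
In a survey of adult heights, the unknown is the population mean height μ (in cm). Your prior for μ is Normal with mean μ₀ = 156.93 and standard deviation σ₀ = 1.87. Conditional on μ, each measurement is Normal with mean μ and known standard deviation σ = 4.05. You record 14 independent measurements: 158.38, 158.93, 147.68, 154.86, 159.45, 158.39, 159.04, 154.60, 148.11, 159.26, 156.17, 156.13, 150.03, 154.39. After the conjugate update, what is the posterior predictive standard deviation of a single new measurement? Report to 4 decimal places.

For Normal data with known variance σ², a Normal(μ₀, σ₀²) prior on μ is conjugate. Posterior precision = 1/σ₀² + n/σ²; posterior mean is the precision-weighted average of μ₀ and x̄.
σ₀² = 1.87² = 3.4969, σ² = 4.05² = 16.4025; σ² + n·σ₀² = 16.4025 + 14·3.4969 = 65.3591.
Posterior precision = 1/σ₀² + n/σ² = 1/3.4969 + 14/16.4025 = (σ² + n·σ₀²)/(σ₀²σ²) = 65.3591/(3.4969·16.4025); posterior variance σₙ² = σ₀²σ²/(σ² + n·σ₀²) = 3.4969·16.4025/65.3591 = 0.877581.
Predictive variance for one new observation = σₙ² + σ² = 3.4969·16.4025/65.3591 + 16.4025 = σ²·(σ₀² + 65.3591)/65.3591 = 16.4025·68.856/65.3591 = 17.280081; SD = √(16.4025·68.856/65.3591) = 4.1569.

4.1569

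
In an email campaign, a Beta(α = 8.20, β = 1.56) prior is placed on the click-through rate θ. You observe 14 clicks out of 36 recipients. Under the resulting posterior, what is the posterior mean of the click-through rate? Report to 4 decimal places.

The Beta prior is conjugate to a Binomial/Bernoulli likelihood; the update adds successes to α and failures to β.
Posterior: Beta(α+k, β+n−k) = Beta(8.20+14, 1.56+22) = Beta(22.20, 23.56).
Posterior mean = α/(α+β) = 22.20/45.76 = 0.4851.

0.4851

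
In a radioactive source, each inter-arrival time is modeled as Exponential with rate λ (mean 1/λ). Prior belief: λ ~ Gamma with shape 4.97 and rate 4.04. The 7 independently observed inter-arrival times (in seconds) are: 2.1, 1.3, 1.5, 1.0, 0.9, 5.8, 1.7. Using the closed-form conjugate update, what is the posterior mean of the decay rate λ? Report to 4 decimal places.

0.6527

With a Gamma(shape α, rate β) prior on the exponential rate λ, the posterior after n observations with total T = Σxᵢ is Gamma(α+n, β+T).
Sum of observations T = 14.3 seconds; n = 7.
Posterior: Gamma(4.97+7, 4.04+14.3) = Gamma(11.97, 18.34).
Posterior mean of λ = α/β = 11.97/18.34 = 0.6527.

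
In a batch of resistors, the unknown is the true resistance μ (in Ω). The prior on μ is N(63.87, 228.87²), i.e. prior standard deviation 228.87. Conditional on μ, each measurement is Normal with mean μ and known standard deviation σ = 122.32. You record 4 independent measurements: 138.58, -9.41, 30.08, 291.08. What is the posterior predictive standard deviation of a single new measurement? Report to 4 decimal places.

135.8434

For Normal data with known variance σ², a Normal(μ₀, σ₀²) prior on μ is conjugate. Posterior precision = 1/σ₀² + n/σ²; posterior mean is the precision-weighted average of μ₀ and x̄.
σ₀² = 228.87² = 52381.4769, σ² = 122.32² = 14962.1824; σ² + n·σ₀² = 14962.1824 + 4·52381.4769 = 224488.09.
Posterior precision = 1/σ₀² + n/σ² = 1/52381.4769 + 4/14962.1824 = (σ² + n·σ₀²)/(σ₀²σ²) = 224488.09/(52381.4769·14962.1824); posterior variance σₙ² = σ₀²σ²/(σ² + n·σ₀²) = 52381.4769·14962.1824/224488.09 = 3491.237383.
Predictive variance for one new observation = σₙ² + σ² = 52381.4769·14962.1824/224488.09 + 14962.1824 = σ²·(σ₀² + 224488.09)/224488.09 = 14962.1824·276869.5669/224488.09 = 18453.419783; SD = √(14962.1824·276869.5669/224488.09) = 135.8434.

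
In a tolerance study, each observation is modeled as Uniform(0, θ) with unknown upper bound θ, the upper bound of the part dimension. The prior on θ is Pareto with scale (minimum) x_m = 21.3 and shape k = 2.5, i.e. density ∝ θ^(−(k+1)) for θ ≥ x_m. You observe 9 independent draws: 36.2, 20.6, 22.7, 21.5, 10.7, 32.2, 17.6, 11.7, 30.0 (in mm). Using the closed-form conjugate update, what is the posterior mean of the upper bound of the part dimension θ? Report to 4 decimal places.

39.6476

A Pareto(scale x_m, shape k) prior on the upper bound θ of Uniform(0, θ) is conjugate: posterior is Pareto(max(x_m, max xᵢ), k + n).
Sample maximum = 36.2; prior scale x_m = 21.3 → posterior scale = max = 36.2.
Posterior shape = 2.5 + 9 = 11.5.
E[θ|data] = k·x_m/(k−1) = 11.5·36.2/10.5 = 39.6476.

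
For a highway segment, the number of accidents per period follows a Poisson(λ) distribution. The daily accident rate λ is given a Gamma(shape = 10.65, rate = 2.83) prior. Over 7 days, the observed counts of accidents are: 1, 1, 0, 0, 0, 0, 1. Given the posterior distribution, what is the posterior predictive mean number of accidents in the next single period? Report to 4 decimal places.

1.3886

With a Gamma(shape α, rate β) prior, the Poisson likelihood is conjugate: the posterior is Gamma(α + ΣXᵢ, β + n).
Sum of counts S = 3 over n = 7 days.
Posterior: Gamma(α+S, β+n) = Gamma(10.65+3, 2.83+7) = Gamma(13.65, 9.83).
The predictive distribution for one future period is NegBinom with mean α/β = 1.3886.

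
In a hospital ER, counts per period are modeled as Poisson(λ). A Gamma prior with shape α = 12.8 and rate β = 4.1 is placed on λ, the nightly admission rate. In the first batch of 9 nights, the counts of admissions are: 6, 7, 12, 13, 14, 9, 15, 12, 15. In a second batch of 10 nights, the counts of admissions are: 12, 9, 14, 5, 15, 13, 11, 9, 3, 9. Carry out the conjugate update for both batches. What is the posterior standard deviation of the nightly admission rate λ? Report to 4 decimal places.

With a Gamma(shape α, rate β) prior, the Poisson likelihood is conjugate: the posterior is Gamma(α + ΣXᵢ, β + n).
Batch 1: sum of counts S = 103 over n = 9 nights.
After batch 1: Gamma(α+S, β+n) = Gamma(12.8+103, 4.1+9) = Gamma(115.8, 13.1).
Batch 2: sum of counts S = 100 over n = 10 nights.
After batch 2: Gamma(α+S, β+n) = Gamma(115.8+100, 13.1+10) = Gamma(215.8, 23.1).
SD = √α/β = √215.8/23.1 = 0.6359.

0.6359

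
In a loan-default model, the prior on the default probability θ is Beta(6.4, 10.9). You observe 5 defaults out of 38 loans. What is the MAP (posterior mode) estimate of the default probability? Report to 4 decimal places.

The Beta prior is conjugate to a Binomial/Bernoulli likelihood; the update adds successes to α and failures to β.
Posterior: Beta(α+k, β+n−k) = Beta(6.4+5, 10.9+33) = Beta(11.4, 43.9).
Mode of Beta(a,b) for a,b>1 is (a−1)/(a+b−2) = 10.4/53.3 = 0.1951.

0.1951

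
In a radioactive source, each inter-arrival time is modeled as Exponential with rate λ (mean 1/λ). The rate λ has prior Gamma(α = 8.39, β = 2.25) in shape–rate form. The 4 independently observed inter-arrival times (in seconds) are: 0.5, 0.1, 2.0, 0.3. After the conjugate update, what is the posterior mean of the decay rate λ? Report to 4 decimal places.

2.4058

With a Gamma(shape α, rate β) prior on the exponential rate λ, the posterior after n observations with total T = Σxᵢ is Gamma(α+n, β+T).
Sum of observations T = 2.9 seconds; n = 4.
Posterior: Gamma(8.39+4, 2.25+2.9) = Gamma(12.39, 5.15).
Posterior mean of λ = α/β = 12.39/5.15 = 2.4058.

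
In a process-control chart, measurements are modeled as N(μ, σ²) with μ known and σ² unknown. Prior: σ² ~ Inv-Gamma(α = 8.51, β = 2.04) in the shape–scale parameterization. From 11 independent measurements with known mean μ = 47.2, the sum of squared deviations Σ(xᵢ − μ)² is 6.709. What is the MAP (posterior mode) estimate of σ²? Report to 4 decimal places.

0.3594

With known mean μ and an Inverse-Gamma(α, β) prior on σ², the Normal likelihood is conjugate: posterior is Inv-Gamma(α + n/2, β + Σ(xᵢ−μ)²/2).
Posterior: Inv-Gamma(8.51 + 11/2, 2.04 + 6.709/2) = Inv-Gamma(14.01, 5.3945).
Mode = β/(α+1) = 5.3945/15.01 = 0.3594.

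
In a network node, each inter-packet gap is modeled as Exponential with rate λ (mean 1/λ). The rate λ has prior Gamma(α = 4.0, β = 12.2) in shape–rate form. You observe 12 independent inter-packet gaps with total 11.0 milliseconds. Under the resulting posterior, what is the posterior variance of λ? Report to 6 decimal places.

With a Gamma(shape α, rate β) prior on the exponential rate λ, the posterior after n observations with total T = Σxᵢ is Gamma(α+n, β+T).
Posterior: Gamma(4.0+12, 12.2+11.0) = Gamma(16.0, 23.2).
Var = α/β² = 0.029727.

0.029727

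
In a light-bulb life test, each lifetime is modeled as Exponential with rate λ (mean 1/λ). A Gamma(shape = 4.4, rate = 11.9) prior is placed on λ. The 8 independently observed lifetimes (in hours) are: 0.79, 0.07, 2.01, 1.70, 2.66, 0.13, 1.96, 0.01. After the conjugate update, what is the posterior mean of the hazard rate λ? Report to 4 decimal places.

With a Gamma(shape α, rate β) prior on the exponential rate λ, the posterior after n observations with total T = Σxᵢ is Gamma(α+n, β+T).
Sum of observations T = 9.33 hours; n = 8.
Posterior: Gamma(4.4+8, 11.9+9.33) = Gamma(12.4, 21.23).
Posterior mean of λ = α/β = 12.4/21.23 = 0.5841.

0.5841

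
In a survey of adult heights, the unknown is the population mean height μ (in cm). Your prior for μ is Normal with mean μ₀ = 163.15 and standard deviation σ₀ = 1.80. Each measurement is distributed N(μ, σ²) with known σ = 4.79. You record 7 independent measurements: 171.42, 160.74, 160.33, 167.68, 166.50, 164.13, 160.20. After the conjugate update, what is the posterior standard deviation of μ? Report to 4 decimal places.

For Normal data with known variance σ², a Normal(μ₀, σ₀²) prior on μ is conjugate. Posterior precision = 1/σ₀² + n/σ²; posterior mean is the precision-weighted average of μ₀ and x̄.
σ₀² = 1.80² = 3.24, σ² = 4.79² = 22.9441; σ² + n·σ₀² = 22.9441 + 7·3.24 = 45.6241.
Posterior precision = 1/σ₀² + n/σ² = 1/3.24 + 7/22.9441 = (σ² + n·σ₀²)/(σ₀²σ²) = 45.6241/(3.24·22.9441); posterior variance σₙ² = σ₀²σ²/(σ² + n·σ₀²) = 3.24·22.9441/45.6241 = 1.629378.
Posterior SD = √σₙ² = √(3.24·22.9441/45.6241) = 1.2765.

1.2765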